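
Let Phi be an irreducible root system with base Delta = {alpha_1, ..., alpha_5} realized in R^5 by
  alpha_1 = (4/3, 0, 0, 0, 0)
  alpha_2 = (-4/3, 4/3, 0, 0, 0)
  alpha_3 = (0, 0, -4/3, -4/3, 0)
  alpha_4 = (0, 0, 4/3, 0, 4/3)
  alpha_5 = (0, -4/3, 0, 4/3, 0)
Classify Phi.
Compute the Cartan integers a_ij = 2(alpha_i, alpha_j)/(alpha_j, alpha_j); the resulting 5x5 Cartan matrix is
[[2, -1, 0, 0, 0], [-2, 2, 0, 0, -1], [0, 0, 2, -1, -1], [0, 0, -1, 2, 0], [0, -1, -1, 0, 2]].
The roots have two lengths (squared-length ratio 2:1); the short ones are alpha_{1}. The associated Dynkin diagram is a chain of 5 nodes with a double edge at one end; the terminal node there is the unique short simple root (B_5), so the type is B_5 (the algebra so(11)).

type B_5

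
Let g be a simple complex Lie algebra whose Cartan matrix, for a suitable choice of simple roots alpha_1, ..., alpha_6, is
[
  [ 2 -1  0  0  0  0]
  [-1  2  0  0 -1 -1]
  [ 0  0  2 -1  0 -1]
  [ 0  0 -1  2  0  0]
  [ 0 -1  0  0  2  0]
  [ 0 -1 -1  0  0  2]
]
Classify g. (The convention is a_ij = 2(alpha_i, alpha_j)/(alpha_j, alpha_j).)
D6

The matrix has rank 6 with 2's on the diagonal. Reading the off-diagonal entries as Dynkin edges (a single edge where a_ij = a_ji = -1; a double or triple edge where a_ij * a_ji = 2 or 3), the diagram is a chain of 4 nodes with a fork of two nodes at one end (D_6). One simple-root ordering that puts it in standard form is (alpha_4, alpha_3, alpha_6, alpha_2, alpha_5, alpha_1). So the algebra is type D_6, i.e. so(12).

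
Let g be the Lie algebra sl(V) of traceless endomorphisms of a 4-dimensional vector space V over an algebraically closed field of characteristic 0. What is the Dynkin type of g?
This is sl(4), which has dimension 4^2 - 1 = 15 and rank 4 - 1 = 3 (a Cartan subalgebra is the diagonal traceless matrices). In the classification of classical Lie algebras, the special linear algebra sl(n+1) has type A_n; here n = 3, so the Dynkin diagram is a chain of 3 nodes with single edges (A_3). Hence the type is A_3.

A3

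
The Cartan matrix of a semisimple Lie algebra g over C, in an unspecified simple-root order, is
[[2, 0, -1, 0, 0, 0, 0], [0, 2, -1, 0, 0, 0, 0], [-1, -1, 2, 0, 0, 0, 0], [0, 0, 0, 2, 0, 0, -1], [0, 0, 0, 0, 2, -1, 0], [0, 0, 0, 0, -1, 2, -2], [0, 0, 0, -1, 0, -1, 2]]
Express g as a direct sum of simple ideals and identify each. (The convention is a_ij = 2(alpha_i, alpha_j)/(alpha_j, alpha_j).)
The diagram associated to this matrix has two connected components: the simple roots {alpha_1, alpha_2, alpha_3} form a chain of 3 nodes with single edges (A_3), and {alpha_4, alpha_5, alpha_6, alpha_7} form a chain of 4 nodes with a double edge between the middle two (F_4). A semisimple Lie algebra decomposes uniquely as the direct sum of simple ideals, one per connected component of its Dynkin diagram, so g ≅ A_3 ⊕ F_4 (dimension 15 + 52 = 67).

A_3 (sl(4)) ⊕ F_4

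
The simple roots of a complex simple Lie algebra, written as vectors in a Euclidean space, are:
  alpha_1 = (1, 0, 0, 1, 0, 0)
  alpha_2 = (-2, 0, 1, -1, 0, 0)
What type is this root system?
G_2

Compute the Cartan integers a_ij = 2(alpha_i, alpha_j)/(alpha_j, alpha_j); the resulting 2x2 Cartan matrix is
[[2, -1], [-3, 2]].
The roots have two lengths (squared-length ratio 3:1); the short ones are alpha_{1}. The associated Dynkin diagram is two nodes joined by a triple edge (G_2), so the type is G_2.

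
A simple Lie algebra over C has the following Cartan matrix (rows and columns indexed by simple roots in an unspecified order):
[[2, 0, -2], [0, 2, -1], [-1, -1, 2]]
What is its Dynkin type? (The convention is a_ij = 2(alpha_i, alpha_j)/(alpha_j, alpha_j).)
C_3

The matrix has rank 3 with 2's on the diagonal. Reading the off-diagonal entries as Dynkin edges (a single edge where a_ij = a_ji = -1; a double or triple edge where a_ij * a_ji = 2 or 3), the diagram is a chain of 3 nodes with a double edge at one end; the terminal node there is the unique long simple root (C_3). One simple-root ordering that puts it in standard form is (alpha_2, alpha_3, alpha_1). So the algebra is type C_3, i.e. sp(6).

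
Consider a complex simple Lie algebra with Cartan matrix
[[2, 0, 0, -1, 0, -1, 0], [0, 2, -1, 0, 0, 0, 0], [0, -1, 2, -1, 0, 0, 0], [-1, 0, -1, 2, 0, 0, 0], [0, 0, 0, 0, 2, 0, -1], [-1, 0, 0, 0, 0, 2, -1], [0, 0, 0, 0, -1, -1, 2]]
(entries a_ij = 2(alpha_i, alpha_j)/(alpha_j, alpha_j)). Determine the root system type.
The matrix has rank 7 with 2's on the diagonal. Reading the off-diagonal entries as Dynkin edges (a single edge where a_ij = a_ji = -1; a double or triple edge where a_ij * a_ji = 2 or 3), the diagram is a chain of 7 nodes with single edges (A_7). One simple-root ordering that puts it in standard form is (alpha_5, alpha_7, alpha_6, alpha_1, alpha_4, alpha_3, alpha_2). So the algebra is type A_7, i.e. sl(8).

type A_7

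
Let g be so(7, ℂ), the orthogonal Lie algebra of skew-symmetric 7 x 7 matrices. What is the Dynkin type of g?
B_3

This is so(7) with 7 odd, which has dimension 7(7-1)/2 = 21 and rank (7-1)/2 = 3. In the classification of classical Lie algebras, the orthogonal algebra so(2n+1) in an odd number of variables has type B_n; here n = 3, so the Dynkin diagram is a chain of 3 nodes with a double edge at one end; the terminal node there is the unique short simple root (B_3). Hence the type is B_3.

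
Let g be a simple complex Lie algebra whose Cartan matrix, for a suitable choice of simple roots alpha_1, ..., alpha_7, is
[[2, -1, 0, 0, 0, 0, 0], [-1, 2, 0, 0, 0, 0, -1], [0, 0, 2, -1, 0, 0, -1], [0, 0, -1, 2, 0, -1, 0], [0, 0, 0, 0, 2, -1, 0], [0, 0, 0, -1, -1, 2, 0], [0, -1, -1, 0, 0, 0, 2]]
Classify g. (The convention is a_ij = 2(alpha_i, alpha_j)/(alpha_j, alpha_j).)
The matrix has rank 7 with 2's on the diagonal. Reading the off-diagonal entries as Dynkin edges (a single edge where a_ij = a_ji = -1; a double or triple edge where a_ij * a_ji = 2 or 3), the diagram is a chain of 7 nodes with single edges (A_7). One simple-root ordering that puts it in standard form is (alpha_1, alpha_2, alpha_7, alpha_3, alpha_4, alpha_6, alpha_5). So the algebra is type A_7, i.e. sl(8).

type A_7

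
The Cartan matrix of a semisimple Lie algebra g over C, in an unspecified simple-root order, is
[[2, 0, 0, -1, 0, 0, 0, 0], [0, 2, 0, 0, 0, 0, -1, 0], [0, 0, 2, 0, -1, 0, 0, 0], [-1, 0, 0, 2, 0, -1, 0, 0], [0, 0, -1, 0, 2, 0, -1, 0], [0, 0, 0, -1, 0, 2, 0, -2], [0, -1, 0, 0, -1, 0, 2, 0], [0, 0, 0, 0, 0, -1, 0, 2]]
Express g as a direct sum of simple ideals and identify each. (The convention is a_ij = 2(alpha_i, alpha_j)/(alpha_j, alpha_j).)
type A_4 ⊕ type B_4

The diagram associated to this matrix has two connected components: the simple roots {alpha_2, alpha_3, alpha_5, alpha_7} form a chain of 4 nodes with single edges (A_4), and {alpha_1, alpha_4, alpha_6, alpha_8} form a chain of 4 nodes with a double edge at one end; the terminal node there is the unique short simple root (B_4). A semisimple Lie algebra decomposes uniquely as the direct sum of simple ideals, one per connected component of its Dynkin diagram, so g ≅ A_4 ⊕ B_4 (dimension 24 + 36 = 60).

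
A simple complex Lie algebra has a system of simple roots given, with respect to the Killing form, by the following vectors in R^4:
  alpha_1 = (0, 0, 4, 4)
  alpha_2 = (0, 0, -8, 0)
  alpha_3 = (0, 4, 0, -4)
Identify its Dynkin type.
Compute the Cartan integers a_ij = 2(alpha_i, alpha_j)/(alpha_j, alpha_j); the resulting 3x3 Cartan matrix is
[[2, -1, -1], [-2, 2, 0], [-1, 0, 2]].
The roots have two lengths (squared-length ratio 2:1); the short ones are alpha_{1,3}. The associated Dynkin diagram is a chain of 3 nodes with a double edge at one end; the terminal node there is the unique long simple root (C_3), so the type is C_3 (the algebra sp(6)).

C_3 (sp(6))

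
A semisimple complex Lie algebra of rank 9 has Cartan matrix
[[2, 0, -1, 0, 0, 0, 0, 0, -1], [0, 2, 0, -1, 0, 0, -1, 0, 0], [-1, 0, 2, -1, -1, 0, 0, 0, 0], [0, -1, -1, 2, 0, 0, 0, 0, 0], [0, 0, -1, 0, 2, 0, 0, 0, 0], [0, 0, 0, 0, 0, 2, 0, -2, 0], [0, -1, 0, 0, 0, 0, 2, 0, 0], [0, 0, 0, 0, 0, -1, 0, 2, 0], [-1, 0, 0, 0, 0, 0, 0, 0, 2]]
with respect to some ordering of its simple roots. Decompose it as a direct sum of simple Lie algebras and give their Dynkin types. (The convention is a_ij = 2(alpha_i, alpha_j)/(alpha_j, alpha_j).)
The diagram associated to this matrix has two connected components: the simple roots {alpha_6, alpha_8} form a chain of 2 nodes with a double edge at one end; the terminal node there is the unique short simple root (B_2), and {alpha_1, alpha_2, alpha_3, alpha_4, alpha_5, alpha_7, alpha_9} form a chain of 6 nodes with one extra node attached to the third node from one end (E_7). A semisimple Lie algebra decomposes uniquely as the direct sum of simple ideals, one per connected component of its Dynkin diagram, so g ≅ B_2 ⊕ E_7 (dimension 10 + 133 = 143).

B2 + E7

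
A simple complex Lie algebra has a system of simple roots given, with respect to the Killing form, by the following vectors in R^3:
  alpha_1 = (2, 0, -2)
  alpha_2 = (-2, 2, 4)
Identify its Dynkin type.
Compute the Cartan integers a_ij = 2(alpha_i, alpha_j)/(alpha_j, alpha_j); the resulting 2x2 Cartan matrix is
[[2, -1], [-3, 2]].
The roots have two lengths (squared-length ratio 3:1); the short ones are alpha_{1}. The associated Dynkin diagram is two nodes joined by a triple edge (G_2), so the type is G_2.

G_2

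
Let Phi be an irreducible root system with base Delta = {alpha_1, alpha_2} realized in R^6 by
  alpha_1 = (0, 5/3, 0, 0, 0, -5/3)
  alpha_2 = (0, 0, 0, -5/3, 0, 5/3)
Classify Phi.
A2

Compute the Cartan integers a_ij = 2(alpha_i, alpha_j)/(alpha_j, alpha_j); the resulting 2x2 Cartan matrix is
[[2, -1], [-1, 2]].
All simple roots have the same length, so the diagram is simply laced. The associated Dynkin diagram is a chain of 2 nodes with single edges (A_2), so the type is A_2 (the algebra sl(3)).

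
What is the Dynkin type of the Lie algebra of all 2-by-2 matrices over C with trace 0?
This is sl(2), which has dimension 2^2 - 1 = 3 and rank 2 - 1 = 1 (a Cartan subalgebra is the diagonal traceless matrices). In the classification of classical Lie algebras, the special linear algebra sl(n+1) has type A_n; here n = 1, so the Dynkin diagram is a chain of 1 nodes with single edges (A_1). Hence the type is A_1.

A_1 (sl(2))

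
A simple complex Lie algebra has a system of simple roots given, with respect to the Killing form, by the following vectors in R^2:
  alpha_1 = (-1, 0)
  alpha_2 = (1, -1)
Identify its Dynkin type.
Compute the Cartan integers a_ij = 2(alpha_i, alpha_j)/(alpha_j, alpha_j); the resulting 2x2 Cartan matrix is
[[2, -1], [-2, 2]].
The roots have two lengths (squared-length ratio 2:1); the short ones are alpha_{1}. The associated Dynkin diagram is a chain of 2 nodes with a double edge at one end; the terminal node there is the unique short simple root (B_2), so the type is B_2 (the algebra so(5)).

B_2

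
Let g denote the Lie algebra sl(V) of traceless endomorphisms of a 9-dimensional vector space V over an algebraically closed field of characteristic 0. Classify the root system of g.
This is sl(9), which has dimension 9^2 - 1 = 80 and rank 9 - 1 = 8 (a Cartan subalgebra is the diagonal traceless matrices). In the classification of classical Lie algebras, the special linear algebra sl(n+1) has type A_n; here n = 8, so the Dynkin diagram is a chain of 8 nodes with single edges (A_8). Hence the type is A_8.

A8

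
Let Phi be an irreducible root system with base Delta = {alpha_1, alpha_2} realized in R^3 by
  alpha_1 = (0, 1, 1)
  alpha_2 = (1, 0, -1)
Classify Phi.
Compute the Cartan integers a_ij = 2(alpha_i, alpha_j)/(alpha_j, alpha_j); the resulting 2x2 Cartan matrix is
[[2, -1], [-1, 2]].
All simple roots have the same length, so the diagram is simply laced. The associated Dynkin diagram is a chain of 2 nodes with single edges (A_2), so the type is A_2 (the algebra sl(3)).

type A_2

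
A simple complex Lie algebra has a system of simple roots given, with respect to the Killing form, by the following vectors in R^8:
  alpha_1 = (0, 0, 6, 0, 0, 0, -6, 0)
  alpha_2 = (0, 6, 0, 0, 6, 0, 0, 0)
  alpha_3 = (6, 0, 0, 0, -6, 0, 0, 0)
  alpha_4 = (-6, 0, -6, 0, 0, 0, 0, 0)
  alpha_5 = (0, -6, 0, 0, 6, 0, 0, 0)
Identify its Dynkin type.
D_5 (so(10))

Compute the Cartan integers a_ij = 2(alpha_i, alpha_j)/(alpha_j, alpha_j); the resulting 5x5 Cartan matrix is
[[2, 0, 0, -1, 0], [0, 2, -1, 0, 0], [0, -1, 2, -1, -1], [-1, 0, -1, 2, 0], [0, 0, -1, 0, 2]].
All simple roots have the same length, so the diagram is simply laced. The associated Dynkin diagram is a chain of 3 nodes with a fork of two nodes at one end (D_5), so the type is D_5 (the algebra so(10)).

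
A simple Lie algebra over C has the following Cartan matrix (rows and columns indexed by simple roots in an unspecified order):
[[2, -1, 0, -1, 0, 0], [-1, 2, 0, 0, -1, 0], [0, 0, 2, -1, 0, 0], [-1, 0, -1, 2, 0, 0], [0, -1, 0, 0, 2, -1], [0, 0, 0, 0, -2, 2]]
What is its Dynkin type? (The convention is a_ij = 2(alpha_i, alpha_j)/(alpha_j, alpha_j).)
The matrix has rank 6 with 2's on the diagonal. Reading the off-diagonal entries as Dynkin edges (a single edge where a_ij = a_ji = -1; a double or triple edge where a_ij * a_ji = 2 or 3), the diagram is a chain of 6 nodes with a double edge at one end; the terminal node there is the unique long simple root (C_6). One simple-root ordering that puts it in standard form is (alpha_3, alpha_4, alpha_1, alpha_2, alpha_5, alpha_6). So the algebra is type C_6, i.e. sp(12).

C_6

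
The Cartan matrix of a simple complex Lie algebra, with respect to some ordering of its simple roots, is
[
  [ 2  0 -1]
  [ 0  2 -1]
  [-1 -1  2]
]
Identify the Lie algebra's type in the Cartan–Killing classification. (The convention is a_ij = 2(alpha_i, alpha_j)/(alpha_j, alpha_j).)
A_3 (sl(4))

The matrix has rank 3 with 2's on the diagonal. Reading the off-diagonal entries as Dynkin edges (a single edge where a_ij = a_ji = -1; a double or triple edge where a_ij * a_ji = 2 or 3), the diagram is a chain of 3 nodes with single edges (A_3). One simple-root ordering that puts it in standard form is (alpha_2, alpha_3, alpha_1). So the algebra is type A_3, i.e. sl(4).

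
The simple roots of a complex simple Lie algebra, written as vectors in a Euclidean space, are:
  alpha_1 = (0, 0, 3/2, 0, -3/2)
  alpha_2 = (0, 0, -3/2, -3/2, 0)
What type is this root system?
A2

Compute the Cartan integers a_ij = 2(alpha_i, alpha_j)/(alpha_j, alpha_j); the resulting 2x2 Cartan matrix is
[[2, -1], [-1, 2]].
All simple roots have the same length, so the diagram is simply laced. The associated Dynkin diagram is a chain of 2 nodes with single edges (A_2), so the type is A_2 (the algebra sl(3)).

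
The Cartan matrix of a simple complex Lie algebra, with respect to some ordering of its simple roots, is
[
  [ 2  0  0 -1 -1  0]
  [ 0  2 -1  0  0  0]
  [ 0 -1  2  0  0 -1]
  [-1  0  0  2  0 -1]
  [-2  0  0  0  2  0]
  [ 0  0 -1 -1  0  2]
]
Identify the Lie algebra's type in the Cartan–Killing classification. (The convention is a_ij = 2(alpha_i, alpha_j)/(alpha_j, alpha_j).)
The matrix has rank 6 with 2's on the diagonal. Reading the off-diagonal entries as Dynkin edges (a single edge where a_ij = a_ji = -1; a double or triple edge where a_ij * a_ji = 2 or 3), the diagram is a chain of 6 nodes with a double edge at one end; the terminal node there is the unique long simple root (C_6). One simple-root ordering that puts it in standard form is (alpha_2, alpha_3, alpha_6, alpha_4, alpha_1, alpha_5). So the algebra is type C_6, i.e. sp(12).

type C_6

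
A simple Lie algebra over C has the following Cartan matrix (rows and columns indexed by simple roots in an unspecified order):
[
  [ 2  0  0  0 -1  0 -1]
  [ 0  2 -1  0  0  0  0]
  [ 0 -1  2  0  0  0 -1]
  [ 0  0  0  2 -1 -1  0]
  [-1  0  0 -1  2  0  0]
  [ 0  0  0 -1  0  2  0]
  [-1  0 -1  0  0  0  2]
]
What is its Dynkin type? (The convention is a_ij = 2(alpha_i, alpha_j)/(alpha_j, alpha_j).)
A_7 (sl(8))

The matrix has rank 7 with 2's on the diagonal. Reading the off-diagonal entries as Dynkin edges (a single edge where a_ij = a_ji = -1; a double or triple edge where a_ij * a_ji = 2 or 3), the diagram is a chain of 7 nodes with single edges (A_7). One simple-root ordering that puts it in standard form is (alpha_6, alpha_4, alpha_5, alpha_1, alpha_7, alpha_3, alpha_2). So the algebra is type A_7, i.e. sl(8).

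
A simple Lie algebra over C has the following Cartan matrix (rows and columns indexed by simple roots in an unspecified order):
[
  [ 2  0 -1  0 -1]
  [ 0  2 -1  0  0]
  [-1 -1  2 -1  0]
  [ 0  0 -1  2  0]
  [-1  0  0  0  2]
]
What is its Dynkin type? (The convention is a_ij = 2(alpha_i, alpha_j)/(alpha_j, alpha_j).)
The matrix has rank 5 with 2's on the diagonal. Reading the off-diagonal entries as Dynkin edges (a single edge where a_ij = a_ji = -1; a double or triple edge where a_ij * a_ji = 2 or 3), the diagram is a chain of 3 nodes with a fork of two nodes at one end (D_5). One simple-root ordering that puts it in standard form is (alpha_5, alpha_1, alpha_3, alpha_2, alpha_4). So the algebra is type D_5, i.e. so(10).

type D_5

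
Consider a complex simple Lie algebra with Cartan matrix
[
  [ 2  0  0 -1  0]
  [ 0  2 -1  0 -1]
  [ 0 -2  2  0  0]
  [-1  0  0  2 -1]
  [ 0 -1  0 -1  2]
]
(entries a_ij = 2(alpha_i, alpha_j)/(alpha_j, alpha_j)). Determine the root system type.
C5

The matrix has rank 5 with 2's on the diagonal. Reading the off-diagonal entries as Dynkin edges (a single edge where a_ij = a_ji = -1; a double or triple edge where a_ij * a_ji = 2 or 3), the diagram is a chain of 5 nodes with a double edge at one end; the terminal node there is the unique long simple root (C_5). One simple-root ordering that puts it in standard form is (alpha_1, alpha_4, alpha_5, alpha_2, alpha_3). So the algebra is type C_5, i.e. sp(10).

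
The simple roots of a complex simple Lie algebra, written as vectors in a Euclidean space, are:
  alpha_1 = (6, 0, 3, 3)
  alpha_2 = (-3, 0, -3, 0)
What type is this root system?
G2

Compute the Cartan integers a_ij = 2(alpha_i, alpha_j)/(alpha_j, alpha_j); the resulting 2x2 Cartan matrix is
[[2, -3], [-1, 2]].
The roots have two lengths (squared-length ratio 3:1); the short ones are alpha_{2}. The associated Dynkin diagram is two nodes joined by a triple edge (G_2), so the type is G_2.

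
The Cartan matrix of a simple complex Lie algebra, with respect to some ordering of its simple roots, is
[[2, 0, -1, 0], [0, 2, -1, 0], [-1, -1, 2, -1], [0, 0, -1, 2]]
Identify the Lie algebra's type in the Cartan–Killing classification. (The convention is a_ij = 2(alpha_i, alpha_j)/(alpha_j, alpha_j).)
The matrix has rank 4 with 2's on the diagonal. Reading the off-diagonal entries as Dynkin edges (a single edge where a_ij = a_ji = -1; a double or triple edge where a_ij * a_ji = 2 or 3), the diagram is a chain of 2 nodes with a fork of two nodes at one end (D_4). One simple-root ordering that puts it in standard form is (alpha_1, alpha_3, alpha_4, alpha_2). So the algebra is type D_4, i.e. so(8).

D_4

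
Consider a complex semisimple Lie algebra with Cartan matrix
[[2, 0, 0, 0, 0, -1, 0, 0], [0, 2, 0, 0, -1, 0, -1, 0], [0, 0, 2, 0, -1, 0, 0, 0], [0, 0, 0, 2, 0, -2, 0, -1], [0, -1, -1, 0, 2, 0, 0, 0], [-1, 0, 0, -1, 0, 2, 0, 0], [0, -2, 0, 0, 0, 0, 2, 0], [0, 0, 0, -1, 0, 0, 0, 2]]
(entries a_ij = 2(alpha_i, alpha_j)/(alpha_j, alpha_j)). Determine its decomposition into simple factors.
type C_4 ⊕ type F_4

The diagram associated to this matrix has two connected components: the simple roots {alpha_2, alpha_3, alpha_5, alpha_7} form a chain of 4 nodes with a double edge at one end; the terminal node there is the unique long simple root (C_4), and {alpha_1, alpha_4, alpha_6, alpha_8} form a chain of 4 nodes with a double edge between the middle two (F_4). A semisimple Lie algebra decomposes uniquely as the direct sum of simple ideals, one per connected component of its Dynkin diagram, so g ≅ C_4 ⊕ F_4 (dimension 36 + 52 = 88).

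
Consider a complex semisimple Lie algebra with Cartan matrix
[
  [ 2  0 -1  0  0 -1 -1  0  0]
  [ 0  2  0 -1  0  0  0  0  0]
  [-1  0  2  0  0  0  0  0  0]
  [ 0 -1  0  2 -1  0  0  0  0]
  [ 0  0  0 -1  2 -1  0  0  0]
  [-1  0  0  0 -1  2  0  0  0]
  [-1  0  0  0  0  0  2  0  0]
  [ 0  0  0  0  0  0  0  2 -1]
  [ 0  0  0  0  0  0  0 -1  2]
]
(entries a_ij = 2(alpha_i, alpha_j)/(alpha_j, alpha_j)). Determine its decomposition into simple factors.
A_2 (sl(3)) + D_7 (so(14))

The diagram associated to this matrix has two connected components: the simple roots {alpha_8, alpha_9} form a chain of 2 nodes with single edges (A_2), and {alpha_1, alpha_2, alpha_3, alpha_4, alpha_5, alpha_6, alpha_7} form a chain of 5 nodes with a fork of two nodes at one end (D_7). A semisimple Lie algebra decomposes uniquely as the direct sum of simple ideals, one per connected component of its Dynkin diagram, so g ≅ A_2 ⊕ D_7 (dimension 8 + 91 = 99).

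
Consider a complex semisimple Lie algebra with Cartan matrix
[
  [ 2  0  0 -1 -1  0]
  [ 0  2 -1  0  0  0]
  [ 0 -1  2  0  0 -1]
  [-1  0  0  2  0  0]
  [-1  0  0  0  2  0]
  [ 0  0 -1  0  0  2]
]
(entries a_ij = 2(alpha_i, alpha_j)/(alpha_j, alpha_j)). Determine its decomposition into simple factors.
The diagram associated to this matrix has two connected components: the simple roots {alpha_2, alpha_3, alpha_6} form a chain of 3 nodes with single edges (A_3), and {alpha_1, alpha_4, alpha_5} form a chain of 3 nodes with single edges (A_3). A semisimple Lie algebra decomposes uniquely as the direct sum of simple ideals, one per connected component of its Dynkin diagram, so g ≅ A_3 ⊕ A_3 (dimension 15 + 15 = 30).

A3 ⊕ A3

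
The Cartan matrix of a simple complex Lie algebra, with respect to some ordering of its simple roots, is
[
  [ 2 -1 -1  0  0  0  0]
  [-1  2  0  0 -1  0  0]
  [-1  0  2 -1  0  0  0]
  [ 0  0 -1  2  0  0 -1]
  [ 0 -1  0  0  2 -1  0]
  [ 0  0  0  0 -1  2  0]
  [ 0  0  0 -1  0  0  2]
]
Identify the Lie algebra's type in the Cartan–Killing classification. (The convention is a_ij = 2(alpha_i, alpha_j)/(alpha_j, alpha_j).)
A7

The matrix has rank 7 with 2's on the diagonal. Reading the off-diagonal entries as Dynkin edges (a single edge where a_ij = a_ji = -1; a double or triple edge where a_ij * a_ji = 2 or 3), the diagram is a chain of 7 nodes with single edges (A_7). One simple-root ordering that puts it in standard form is (alpha_6, alpha_5, alpha_2, alpha_1, alpha_3, alpha_4, alpha_7). So the algebra is type A_7, i.e. sl(8).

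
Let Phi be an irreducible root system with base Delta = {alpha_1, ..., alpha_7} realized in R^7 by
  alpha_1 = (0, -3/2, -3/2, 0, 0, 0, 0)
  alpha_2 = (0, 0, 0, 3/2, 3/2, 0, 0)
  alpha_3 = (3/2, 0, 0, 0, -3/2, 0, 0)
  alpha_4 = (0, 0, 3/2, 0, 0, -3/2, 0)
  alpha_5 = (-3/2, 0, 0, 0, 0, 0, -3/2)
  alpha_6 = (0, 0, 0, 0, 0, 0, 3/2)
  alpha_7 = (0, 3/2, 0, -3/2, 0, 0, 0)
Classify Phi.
B7

Compute the Cartan integers a_ij = 2(alpha_i, alpha_j)/(alpha_j, alpha_j); the resulting 7x7 Cartan matrix is
[[2, 0, 0, -1, 0, 0, -1], [0, 2, -1, 0, 0, 0, -1], [0, -1, 2, 0, -1, 0, 0], [-1, 0, 0, 2, 0, 0, 0], [0, 0, -1, 0, 2, -2, 0], [0, 0, 0, 0, -1, 2, 0], [-1, -1, 0, 0, 0, 0, 2]].
The roots have two lengths (squared-length ratio 2:1); the short ones are alpha_{6}. The associated Dynkin diagram is a chain of 7 nodes with a double edge at one end; the terminal node there is the unique short simple root (B_7), so the type is B_7 (the algebra so(15)).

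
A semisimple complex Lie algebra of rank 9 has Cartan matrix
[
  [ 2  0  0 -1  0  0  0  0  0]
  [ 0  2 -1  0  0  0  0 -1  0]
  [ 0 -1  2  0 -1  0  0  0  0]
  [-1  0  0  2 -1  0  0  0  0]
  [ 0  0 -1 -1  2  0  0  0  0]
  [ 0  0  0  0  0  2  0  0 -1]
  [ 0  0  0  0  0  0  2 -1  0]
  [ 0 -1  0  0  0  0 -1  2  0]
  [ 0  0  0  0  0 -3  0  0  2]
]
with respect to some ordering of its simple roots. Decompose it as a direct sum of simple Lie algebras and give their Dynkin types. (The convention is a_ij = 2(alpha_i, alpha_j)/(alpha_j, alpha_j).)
A7 + G2

The diagram associated to this matrix has two connected components: the simple roots {alpha_1, alpha_2, alpha_3, alpha_4, alpha_5, alpha_7, alpha_8} form a chain of 7 nodes with single edges (A_7), and {alpha_6, alpha_9} form two nodes joined by a triple edge (G_2). A semisimple Lie algebra decomposes uniquely as the direct sum of simple ideals, one per connected component of its Dynkin diagram, so g ≅ A_7 ⊕ G_2 (dimension 63 + 14 = 77).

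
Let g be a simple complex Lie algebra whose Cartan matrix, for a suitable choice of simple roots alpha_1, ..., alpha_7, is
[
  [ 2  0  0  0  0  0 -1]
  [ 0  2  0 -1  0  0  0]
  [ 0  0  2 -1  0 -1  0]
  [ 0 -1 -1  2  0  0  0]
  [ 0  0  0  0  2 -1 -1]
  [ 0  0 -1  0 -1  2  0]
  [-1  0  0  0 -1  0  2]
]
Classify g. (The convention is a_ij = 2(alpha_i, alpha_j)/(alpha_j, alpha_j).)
type A_7

The matrix has rank 7 with 2's on the diagonal. Reading the off-diagonal entries as Dynkin edges (a single edge where a_ij = a_ji = -1; a double or triple edge where a_ij * a_ji = 2 or 3), the diagram is a chain of 7 nodes with single edges (A_7). One simple-root ordering that puts it in standard form is (alpha_2, alpha_4, alpha_3, alpha_6, alpha_5, alpha_7, alpha_1). So the algebra is type A_7, i.e. sl(8).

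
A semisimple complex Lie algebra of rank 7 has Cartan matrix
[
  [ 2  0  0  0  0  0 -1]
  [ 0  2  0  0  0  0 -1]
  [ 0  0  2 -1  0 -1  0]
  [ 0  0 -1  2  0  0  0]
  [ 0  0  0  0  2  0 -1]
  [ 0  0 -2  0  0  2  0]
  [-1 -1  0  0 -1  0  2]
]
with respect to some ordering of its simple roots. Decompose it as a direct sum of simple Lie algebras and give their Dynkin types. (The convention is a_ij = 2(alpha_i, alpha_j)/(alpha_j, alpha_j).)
C_3 + D_4

The diagram associated to this matrix has two connected components: the simple roots {alpha_3, alpha_4, alpha_6} form a chain of 3 nodes with a double edge at one end; the terminal node there is the unique long simple root (C_3), and {alpha_1, alpha_2, alpha_5, alpha_7} form a chain of 2 nodes with a fork of two nodes at one end (D_4). A semisimple Lie algebra decomposes uniquely as the direct sum of simple ideals, one per connected component of its Dynkin diagram, so g ≅ C_3 ⊕ D_4 (dimension 21 + 28 = 49).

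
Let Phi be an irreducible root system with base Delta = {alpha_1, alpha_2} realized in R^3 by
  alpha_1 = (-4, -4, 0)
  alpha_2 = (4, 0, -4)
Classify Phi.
Compute the Cartan integers a_ij = 2(alpha_i, alpha_j)/(alpha_j, alpha_j); the resulting 2x2 Cartan matrix is
[[2, -1], [-1, 2]].
All simple roots have the same length, so the diagram is simply laced. The associated Dynkin diagram is a chain of 2 nodes with single edges (A_2), so the type is A_2 (the algebra sl(3)).

A2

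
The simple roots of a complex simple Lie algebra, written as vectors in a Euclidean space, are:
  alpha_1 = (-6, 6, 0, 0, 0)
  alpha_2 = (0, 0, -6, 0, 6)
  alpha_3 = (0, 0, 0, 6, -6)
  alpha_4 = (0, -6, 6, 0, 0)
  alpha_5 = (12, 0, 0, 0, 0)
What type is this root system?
C_5 (sp(10))

Compute the Cartan integers a_ij = 2(alpha_i, alpha_j)/(alpha_j, alpha_j); the resulting 5x5 Cartan matrix is
[[2, 0, 0, -1, -1], [0, 2, -1, -1, 0], [0, -1, 2, 0, 0], [-1, -1, 0, 2, 0], [-2, 0, 0, 0, 2]].
The roots have two lengths (squared-length ratio 2:1); the short ones are alpha_{1,2,3,4}. The associated Dynkin diagram is a chain of 5 nodes with a double edge at one end; the terminal node there is the unique long simple root (C_5), so the type is C_5 (the algebra sp(10)).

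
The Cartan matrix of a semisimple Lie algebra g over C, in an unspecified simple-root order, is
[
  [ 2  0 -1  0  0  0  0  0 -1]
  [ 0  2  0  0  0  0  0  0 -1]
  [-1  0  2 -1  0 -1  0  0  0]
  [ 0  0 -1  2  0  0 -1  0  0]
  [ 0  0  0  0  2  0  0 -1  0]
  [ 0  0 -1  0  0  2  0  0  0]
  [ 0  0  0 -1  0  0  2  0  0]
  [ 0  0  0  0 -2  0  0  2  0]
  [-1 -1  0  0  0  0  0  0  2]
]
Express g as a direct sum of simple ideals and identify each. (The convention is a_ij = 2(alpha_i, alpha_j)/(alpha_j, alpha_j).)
B_2 (so(5)) ⊕ E_7

The diagram associated to this matrix has two connected components: the simple roots {alpha_5, alpha_8} form a chain of 2 nodes with a double edge at one end; the terminal node there is the unique short simple root (B_2), and {alpha_1, alpha_2, alpha_3, alpha_4, alpha_6, alpha_7, alpha_9} form a chain of 6 nodes with one extra node attached to the third node from one end (E_7). A semisimple Lie algebra decomposes uniquely as the direct sum of simple ideals, one per connected component of its Dynkin diagram, so g ≅ B_2 ⊕ E_7 (dimension 10 + 133 = 143).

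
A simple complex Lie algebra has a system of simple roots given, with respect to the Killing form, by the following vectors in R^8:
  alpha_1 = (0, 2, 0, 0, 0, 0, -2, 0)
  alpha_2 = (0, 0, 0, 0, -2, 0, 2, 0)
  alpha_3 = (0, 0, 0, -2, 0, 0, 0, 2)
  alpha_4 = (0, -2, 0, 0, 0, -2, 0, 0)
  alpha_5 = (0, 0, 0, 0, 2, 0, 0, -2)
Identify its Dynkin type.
Compute the Cartan integers a_ij = 2(alpha_i, alpha_j)/(alpha_j, alpha_j); the resulting 5x5 Cartan matrix is
[[2, -1, 0, -1, 0], [-1, 2, 0, 0, -1], [0, 0, 2, 0, -1], [-1, 0, 0, 2, 0], [0, -1, -1, 0, 2]].
All simple roots have the same length, so the diagram is simply laced. The associated Dynkin diagram is a chain of 5 nodes with single edges (A_5), so the type is A_5 (the algebra sl(6)).

A5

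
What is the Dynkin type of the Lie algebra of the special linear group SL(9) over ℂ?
This is sl(9), which has dimension 9^2 - 1 = 80 and rank 9 - 1 = 8 (a Cartan subalgebra is the diagonal traceless matrices). In the classification of classical Lie algebras, the special linear algebra sl(n+1) has type A_n; here n = 8, so the Dynkin diagram is a chain of 8 nodes with single edges (A_8). Hence the type is A_8.

A8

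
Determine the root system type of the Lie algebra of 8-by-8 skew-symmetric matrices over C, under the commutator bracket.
D_4 (so(8))

This is so(8) with 8 even, which has dimension 8(8-1)/2 = 28 and rank 8/2 = 4. In the classification of classical Lie algebras, the orthogonal algebra so(2n) in an even number of variables has type D_n; here n = 4, so the Dynkin diagram is a chain of 2 nodes with a fork of two nodes at one end (D_4). Hence the type is D_4.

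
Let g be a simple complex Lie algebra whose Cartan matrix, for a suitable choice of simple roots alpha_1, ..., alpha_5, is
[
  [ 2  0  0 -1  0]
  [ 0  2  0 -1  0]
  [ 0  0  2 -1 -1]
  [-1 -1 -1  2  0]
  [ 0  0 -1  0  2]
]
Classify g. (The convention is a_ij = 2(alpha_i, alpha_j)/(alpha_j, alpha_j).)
D_5 (so(10))

The matrix has rank 5 with 2's on the diagonal. Reading the off-diagonal entries as Dynkin edges (a single edge where a_ij = a_ji = -1; a double or triple edge where a_ij * a_ji = 2 or 3), the diagram is a chain of 3 nodes with a fork of two nodes at one end (D_5). One simple-root ordering that puts it in standard form is (alpha_5, alpha_3, alpha_4, alpha_2, alpha_1). So the algebra is type D_5, i.e. so(10).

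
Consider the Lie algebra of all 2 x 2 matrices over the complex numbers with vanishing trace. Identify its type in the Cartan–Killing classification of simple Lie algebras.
A_1 (sl(2))

This is sl(2), which has dimension 2^2 - 1 = 3 and rank 2 - 1 = 1 (a Cartan subalgebra is the diagonal traceless matrices). In the classification of classical Lie algebras, the special linear algebra sl(n+1) has type A_n; here n = 1, so the Dynkin diagram is a chain of 1 nodes with single edges (A_1). Hence the type is A_1.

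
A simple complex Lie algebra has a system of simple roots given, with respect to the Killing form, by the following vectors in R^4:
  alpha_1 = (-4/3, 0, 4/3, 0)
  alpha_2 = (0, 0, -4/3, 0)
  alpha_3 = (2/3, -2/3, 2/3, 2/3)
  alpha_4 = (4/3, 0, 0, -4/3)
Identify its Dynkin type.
F4

Compute the Cartan integers a_ij = 2(alpha_i, alpha_j)/(alpha_j, alpha_j); the resulting 4x4 Cartan matrix is
[[2, -2, 0, -1], [-1, 2, -1, 0], [0, -1, 2, 0], [-1, 0, 0, 2]].
The roots have two lengths (squared-length ratio 2:1); the short ones are alpha_{2,3}. The associated Dynkin diagram is a chain of 4 nodes with a double edge between the middle two (F_4), so the type is F_4.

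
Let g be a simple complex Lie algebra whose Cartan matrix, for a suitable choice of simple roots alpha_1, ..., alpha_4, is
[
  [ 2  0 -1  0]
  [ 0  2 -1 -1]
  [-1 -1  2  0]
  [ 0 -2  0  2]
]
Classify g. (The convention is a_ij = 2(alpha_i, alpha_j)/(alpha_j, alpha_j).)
The matrix has rank 4 with 2's on the diagonal. Reading the off-diagonal entries as Dynkin edges (a single edge where a_ij = a_ji = -1; a double or triple edge where a_ij * a_ji = 2 or 3), the diagram is a chain of 4 nodes with a double edge at one end; the terminal node there is the unique long simple root (C_4). One simple-root ordering that puts it in standard form is (alpha_1, alpha_3, alpha_2, alpha_4). So the algebra is type C_4, i.e. sp(8).

type C_4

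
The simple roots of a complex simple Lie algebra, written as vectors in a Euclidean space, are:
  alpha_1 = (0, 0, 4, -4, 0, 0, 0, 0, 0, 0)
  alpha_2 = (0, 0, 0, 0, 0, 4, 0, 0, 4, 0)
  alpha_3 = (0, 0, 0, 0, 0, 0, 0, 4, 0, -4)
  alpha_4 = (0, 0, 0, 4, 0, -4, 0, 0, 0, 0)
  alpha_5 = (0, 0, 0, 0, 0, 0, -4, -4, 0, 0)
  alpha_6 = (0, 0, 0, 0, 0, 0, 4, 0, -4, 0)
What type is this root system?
type A_6

Compute the Cartan integers a_ij = 2(alpha_i, alpha_j)/(alpha_j, alpha_j); the resulting 6x6 Cartan matrix is
[[2, 0, 0, -1, 0, 0], [0, 2, 0, -1, 0, -1], [0, 0, 2, 0, -1, 0], [-1, -1, 0, 2, 0, 0], [0, 0, -1, 0, 2, -1], [0, -1, 0, 0, -1, 2]].
All simple roots have the same length, so the diagram is simply laced. The associated Dynkin diagram is a chain of 6 nodes with single edges (A_6), so the type is A_6 (the algebra sl(7)).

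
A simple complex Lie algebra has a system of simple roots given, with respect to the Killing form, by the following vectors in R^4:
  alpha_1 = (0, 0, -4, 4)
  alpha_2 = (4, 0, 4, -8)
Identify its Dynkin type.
type G_2

Compute the Cartan integers a_ij = 2(alpha_i, alpha_j)/(alpha_j, alpha_j); the resulting 2x2 Cartan matrix is
[[2, -1], [-3, 2]].
The roots have two lengths (squared-length ratio 3:1); the short ones are alpha_{1}. The associated Dynkin diagram is two nodes joined by a triple edge (G_2), so the type is G_2.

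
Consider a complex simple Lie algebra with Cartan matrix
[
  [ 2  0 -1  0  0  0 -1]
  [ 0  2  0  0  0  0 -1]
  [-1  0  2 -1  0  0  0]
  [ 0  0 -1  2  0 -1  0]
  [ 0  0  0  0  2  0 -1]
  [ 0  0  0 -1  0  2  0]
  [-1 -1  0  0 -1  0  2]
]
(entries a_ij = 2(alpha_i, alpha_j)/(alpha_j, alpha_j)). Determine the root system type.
The matrix has rank 7 with 2's on the diagonal. Reading the off-diagonal entries as Dynkin edges (a single edge where a_ij = a_ji = -1; a double or triple edge where a_ij * a_ji = 2 or 3), the diagram is a chain of 5 nodes with a fork of two nodes at one end (D_7). One simple-root ordering that puts it in standard form is (alpha_6, alpha_4, alpha_3, alpha_1, alpha_7, alpha_5, alpha_2). So the algebra is type D_7, i.e. so(14).

D_7 (so(14))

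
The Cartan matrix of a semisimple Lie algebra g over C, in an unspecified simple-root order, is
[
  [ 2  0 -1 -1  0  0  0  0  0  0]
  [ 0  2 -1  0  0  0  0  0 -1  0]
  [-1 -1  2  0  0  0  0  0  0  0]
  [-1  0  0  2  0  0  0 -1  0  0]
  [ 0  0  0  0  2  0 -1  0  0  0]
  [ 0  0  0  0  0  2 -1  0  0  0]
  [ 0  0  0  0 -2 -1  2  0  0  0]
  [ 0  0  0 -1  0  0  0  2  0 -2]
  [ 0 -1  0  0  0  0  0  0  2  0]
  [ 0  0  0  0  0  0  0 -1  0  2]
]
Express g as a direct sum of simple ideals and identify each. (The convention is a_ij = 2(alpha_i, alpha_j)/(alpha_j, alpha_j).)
type B_3 ⊕ type B_7

The diagram associated to this matrix has two connected components: the simple roots {alpha_5, alpha_6, alpha_7} form a chain of 3 nodes with a double edge at one end; the terminal node there is the unique short simple root (B_3), and {alpha_1, alpha_2, alpha_3, alpha_4, alpha_8, alpha_9, alpha_10} form a chain of 7 nodes with a double edge at one end; the terminal node there is the unique short simple root (B_7). A semisimple Lie algebra decomposes uniquely as the direct sum of simple ideals, one per connected component of its Dynkin diagram, so g ≅ B_3 ⊕ B_7 (dimension 21 + 105 = 126).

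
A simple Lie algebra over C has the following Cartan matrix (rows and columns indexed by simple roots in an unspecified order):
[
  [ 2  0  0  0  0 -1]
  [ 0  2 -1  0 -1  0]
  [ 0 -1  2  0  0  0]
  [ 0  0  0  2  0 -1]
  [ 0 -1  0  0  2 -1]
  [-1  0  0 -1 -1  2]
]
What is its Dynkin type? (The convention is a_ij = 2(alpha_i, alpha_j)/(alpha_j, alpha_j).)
The matrix has rank 6 with 2's on the diagonal. Reading the off-diagonal entries as Dynkin edges (a single edge where a_ij = a_ji = -1; a double or triple edge where a_ij * a_ji = 2 or 3), the diagram is a chain of 4 nodes with a fork of two nodes at one end (D_6). One simple-root ordering that puts it in standard form is (alpha_3, alpha_2, alpha_5, alpha_6, alpha_1, alpha_4). So the algebra is type D_6, i.e. so(12).

D_6 (so(12))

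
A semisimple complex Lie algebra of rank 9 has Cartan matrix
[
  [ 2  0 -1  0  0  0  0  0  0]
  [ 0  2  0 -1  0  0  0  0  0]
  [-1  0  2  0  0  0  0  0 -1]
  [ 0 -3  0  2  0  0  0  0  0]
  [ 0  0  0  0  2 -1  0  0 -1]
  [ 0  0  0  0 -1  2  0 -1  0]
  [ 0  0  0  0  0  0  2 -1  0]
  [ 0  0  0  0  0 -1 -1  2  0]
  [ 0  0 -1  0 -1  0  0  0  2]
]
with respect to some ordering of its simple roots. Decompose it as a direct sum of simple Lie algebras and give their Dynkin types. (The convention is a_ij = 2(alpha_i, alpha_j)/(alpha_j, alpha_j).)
type A_7 ⊕ type G_2

The diagram associated to this matrix has two connected components: the simple roots {alpha_1, alpha_3, alpha_5, alpha_6, alpha_7, alpha_8, alpha_9} form a chain of 7 nodes with single edges (A_7), and {alpha_2, alpha_4} form two nodes joined by a triple edge (G_2). A semisimple Lie algebra decomposes uniquely as the direct sum of simple ideals, one per connected component of its Dynkin diagram, so g ≅ A_7 ⊕ G_2 (dimension 63 + 14 = 77).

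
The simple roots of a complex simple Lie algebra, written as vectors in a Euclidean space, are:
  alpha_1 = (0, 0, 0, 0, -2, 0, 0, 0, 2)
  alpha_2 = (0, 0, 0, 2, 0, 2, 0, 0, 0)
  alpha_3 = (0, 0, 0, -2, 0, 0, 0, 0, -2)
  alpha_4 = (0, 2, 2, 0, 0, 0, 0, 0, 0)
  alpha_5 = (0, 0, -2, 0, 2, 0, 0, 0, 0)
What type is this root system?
A_5

Compute the Cartan integers a_ij = 2(alpha_i, alpha_j)/(alpha_j, alpha_j); the resulting 5x5 Cartan matrix is
[[2, 0, -1, 0, -1], [0, 2, -1, 0, 0], [-1, -1, 2, 0, 0], [0, 0, 0, 2, -1], [-1, 0, 0, -1, 2]].
All simple roots have the same length, so the diagram is simply laced. The associated Dynkin diagram is a chain of 5 nodes with single edges (A_5), so the type is A_5 (the algebra sl(6)).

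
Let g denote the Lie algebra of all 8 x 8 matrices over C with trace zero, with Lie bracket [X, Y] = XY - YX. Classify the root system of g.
A_7

This is sl(8), which has dimension 8^2 - 1 = 63 and rank 8 - 1 = 7 (a Cartan subalgebra is the diagonal traceless matrices). In the classification of classical Lie algebras, the special linear algebra sl(n+1) has type A_n; here n = 7, so the Dynkin diagram is a chain of 7 nodes with single edges (A_7). Hence the type is A_7.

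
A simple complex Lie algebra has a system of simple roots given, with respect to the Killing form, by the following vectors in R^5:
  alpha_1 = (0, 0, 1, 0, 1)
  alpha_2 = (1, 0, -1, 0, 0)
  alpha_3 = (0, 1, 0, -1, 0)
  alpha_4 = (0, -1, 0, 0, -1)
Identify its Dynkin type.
Compute the Cartan integers a_ij = 2(alpha_i, alpha_j)/(alpha_j, alpha_j); the resulting 4x4 Cartan matrix is
[[2, -1, 0, -1], [-1, 2, 0, 0], [0, 0, 2, -1], [-1, 0, -1, 2]].
All simple roots have the same length, so the diagram is simply laced. The associated Dynkin diagram is a chain of 4 nodes with single edges (A_4), so the type is A_4 (the algebra sl(5)).

A_4 (sl(5))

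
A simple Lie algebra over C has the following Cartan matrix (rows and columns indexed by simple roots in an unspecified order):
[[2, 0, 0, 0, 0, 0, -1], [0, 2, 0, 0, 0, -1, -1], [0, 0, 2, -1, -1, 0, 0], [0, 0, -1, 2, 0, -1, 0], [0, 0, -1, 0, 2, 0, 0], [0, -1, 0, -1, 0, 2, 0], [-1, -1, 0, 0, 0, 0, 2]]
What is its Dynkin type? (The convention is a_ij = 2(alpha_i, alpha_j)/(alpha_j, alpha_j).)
type A_7

The matrix has rank 7 with 2's on the diagonal. Reading the off-diagonal entries as Dynkin edges (a single edge where a_ij = a_ji = -1; a double or triple edge where a_ij * a_ji = 2 or 3), the diagram is a chain of 7 nodes with single edges (A_7). One simple-root ordering that puts it in standard form is (alpha_5, alpha_3, alpha_4, alpha_6, alpha_2, alpha_7, alpha_1). So the algebra is type A_7, i.e. sl(8).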